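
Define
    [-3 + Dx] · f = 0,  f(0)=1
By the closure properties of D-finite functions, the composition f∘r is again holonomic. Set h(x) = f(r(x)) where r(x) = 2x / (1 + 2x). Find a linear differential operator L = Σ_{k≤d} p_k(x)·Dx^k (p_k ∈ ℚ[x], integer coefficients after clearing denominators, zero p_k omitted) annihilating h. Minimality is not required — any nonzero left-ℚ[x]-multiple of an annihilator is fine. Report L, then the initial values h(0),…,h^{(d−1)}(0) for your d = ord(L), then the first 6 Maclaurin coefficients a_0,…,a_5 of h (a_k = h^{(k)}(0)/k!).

f: a_k = 1, 3, 9/2, 9/2, 27/8, 81/40, …
Change of var in L_f (x↦r) gives L₀.
L = -6 + (1 + 4·x + 4·x^2)·Dx  (order 1).
h: a_k = 1, 6, 6, -12, 6, 84/5, …
ICs: h(0) = 1.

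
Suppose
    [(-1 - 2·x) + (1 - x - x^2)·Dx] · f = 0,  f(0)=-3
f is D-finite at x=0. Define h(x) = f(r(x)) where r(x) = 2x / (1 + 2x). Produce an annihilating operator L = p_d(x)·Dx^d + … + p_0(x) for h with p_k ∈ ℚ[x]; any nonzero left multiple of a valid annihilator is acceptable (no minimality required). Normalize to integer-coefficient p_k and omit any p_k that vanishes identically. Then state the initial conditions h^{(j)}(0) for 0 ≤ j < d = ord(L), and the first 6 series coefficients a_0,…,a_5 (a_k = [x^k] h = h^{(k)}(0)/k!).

L = (2 + 12·x) + (-1 - 4·x + 8·x^3)·Dx  (order 1).
h: a_k = -3, -6, -12, 0, -48, 96, …
ICs: h(0) = -3.

f: a_k = -3, -3, -6, -9, -15, -24, …
L₀ from L_f via x↦r, Dx↦r'^{-1}Dx.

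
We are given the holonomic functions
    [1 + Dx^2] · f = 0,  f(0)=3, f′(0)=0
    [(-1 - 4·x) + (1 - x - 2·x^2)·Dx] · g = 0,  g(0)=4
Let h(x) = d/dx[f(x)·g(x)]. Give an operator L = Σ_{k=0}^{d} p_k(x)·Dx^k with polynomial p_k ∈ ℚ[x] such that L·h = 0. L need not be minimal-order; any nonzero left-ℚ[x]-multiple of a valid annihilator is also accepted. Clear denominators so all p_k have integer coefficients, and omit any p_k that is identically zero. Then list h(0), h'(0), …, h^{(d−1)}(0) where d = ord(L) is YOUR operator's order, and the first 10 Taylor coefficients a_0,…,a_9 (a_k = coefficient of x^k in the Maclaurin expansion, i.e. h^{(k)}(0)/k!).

f: a_k = 3, 0, -3/2, 0, 1/8, 0, -1/240, 0, 1/13440, 0, …
g: a_k = 4, 4, 12, 20, 44, 84, 172, 340, 684, 1364, …
L₀ := L_f ⊗_s L_g (sym. prod.), ord ≤ 2.
Differentiate: ansatz ord ≤ ord L₀ ⇒ L.
L = (31 - 2·x - 3·x^2 + 4·x^3 + 4·x^4) + (10 + 42·x + 12·x^2 + 16·x^3)·Dx + (-3 + 2·x + 5·x^2 + 4·x^3 + 4·x^4)·Dx^2  (order 2).
h: a_k = 12, 60, 162, 458, 2225/2, 27089/10, 376523/60, 6046153/420, 36211563/1120, 2174654429/30240, …
ICs: h(0) = 12, h′(0) = 60.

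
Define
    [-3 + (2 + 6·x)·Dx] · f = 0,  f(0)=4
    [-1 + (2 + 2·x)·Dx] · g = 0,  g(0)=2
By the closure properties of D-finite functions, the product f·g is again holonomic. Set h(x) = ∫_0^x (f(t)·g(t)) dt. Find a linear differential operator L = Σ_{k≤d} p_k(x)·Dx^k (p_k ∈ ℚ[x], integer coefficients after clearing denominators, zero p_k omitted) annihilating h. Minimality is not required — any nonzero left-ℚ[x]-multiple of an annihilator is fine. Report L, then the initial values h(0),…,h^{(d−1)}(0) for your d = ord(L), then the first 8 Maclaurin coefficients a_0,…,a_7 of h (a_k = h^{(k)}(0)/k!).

f: a_k = 4, 6, -9/2, 27/4, -405/32, 1701/64, -15309/256, 72171/512, …
g: a_k = 2, 1, -1/4, 1/8, -5/64, 7/128, -21/512, 33/1024, …
Product ⇒ symmetric product L₀, ord ≤ 1.
∫: right-multiply L₀ by Dx.
L = (-2 - 3·x)·Dx + (1 + 4·x + 3·x^2)·Dx^2  (order 2).
h: a_k = 0, 8, 8, -4/3, 2, -17/5, 19/3, -177/14, …
ICs: h(0) = 0, h′(0) = 8.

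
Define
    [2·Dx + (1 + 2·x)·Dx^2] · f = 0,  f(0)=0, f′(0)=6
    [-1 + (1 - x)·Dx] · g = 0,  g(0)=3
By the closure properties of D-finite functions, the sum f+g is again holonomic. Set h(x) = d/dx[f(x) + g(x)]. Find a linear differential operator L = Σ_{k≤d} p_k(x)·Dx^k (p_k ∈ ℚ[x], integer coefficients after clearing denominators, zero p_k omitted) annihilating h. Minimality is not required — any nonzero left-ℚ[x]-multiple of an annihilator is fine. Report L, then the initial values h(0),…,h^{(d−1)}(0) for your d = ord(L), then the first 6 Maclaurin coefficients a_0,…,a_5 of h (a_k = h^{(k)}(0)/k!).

f: a_k = 0, 6, -6, 8, -12, 96/5, …
g: a_k = 3, 3, 3, 3, 3, 3, …
L₀ := lclm(L_f,L_g); ord L₀ ≤ 2+1.
h=h₀': d/dx-closure on L₀ ⇒ L.
L = (-14 - 4·x) + (1 - 20·x - 8·x^2)·Dx + (2 + 3·x - 3·x^2 - 2·x^3)·Dx^2  (order 2).
h: a_k = 9, -6, 33, -36, 111, -174, …
ICs: h(0) = 9, h′(0) = -6.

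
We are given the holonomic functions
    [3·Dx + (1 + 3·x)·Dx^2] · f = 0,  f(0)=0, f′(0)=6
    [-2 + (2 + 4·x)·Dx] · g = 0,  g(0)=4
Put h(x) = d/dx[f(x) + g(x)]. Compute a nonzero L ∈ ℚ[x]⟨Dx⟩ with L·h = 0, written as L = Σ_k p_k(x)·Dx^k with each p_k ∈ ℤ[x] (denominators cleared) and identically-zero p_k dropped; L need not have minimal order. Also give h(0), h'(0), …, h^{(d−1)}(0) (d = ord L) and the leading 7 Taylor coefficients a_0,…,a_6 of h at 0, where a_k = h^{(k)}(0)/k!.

L = (18 + 18·x) + (30 + 108·x + 90·x^2)·Dx + (4 + 26·x + 54·x^2 + 36·x^3)·Dx^2  (order 2).
h: a_k = 10, -22, 60, -172, 1007/2, -2979/2, 17727/4, …
ICs: h(0) = 10, h′(0) = -22.

f: a_k = 0, 6, -9, 18, -81/2, 486/5, -243, …
g: a_k = 4, 4, -2, 2, -5/2, 7/2, -21/4, …
L₀ := lclm(L_f,L_g); ord L₀ ≤ 2+1.
Derive L from L₀ (diff closure).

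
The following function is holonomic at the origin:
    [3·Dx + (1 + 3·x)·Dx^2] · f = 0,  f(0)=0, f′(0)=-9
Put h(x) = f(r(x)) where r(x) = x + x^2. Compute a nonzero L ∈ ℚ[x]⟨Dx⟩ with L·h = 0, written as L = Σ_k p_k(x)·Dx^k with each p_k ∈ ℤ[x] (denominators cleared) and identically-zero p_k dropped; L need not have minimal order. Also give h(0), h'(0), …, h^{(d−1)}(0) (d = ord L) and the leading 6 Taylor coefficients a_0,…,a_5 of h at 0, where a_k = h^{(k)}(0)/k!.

L = (1 + 6·x + 6·x^2)·Dx + (1 + 5·x + 9·x^2 + 6·x^3)·Dx^2  (order 2).
h: a_k = 0, -9, 9/2, 0, -27/4, 81/5, …
ICs: h(0) = 0, h′(0) = -9.

f: a_k = 0, -9, 27/2, -27, 243/4, -729/5, …
h₀=f(r): pull back L_f along r ⇒ L₀.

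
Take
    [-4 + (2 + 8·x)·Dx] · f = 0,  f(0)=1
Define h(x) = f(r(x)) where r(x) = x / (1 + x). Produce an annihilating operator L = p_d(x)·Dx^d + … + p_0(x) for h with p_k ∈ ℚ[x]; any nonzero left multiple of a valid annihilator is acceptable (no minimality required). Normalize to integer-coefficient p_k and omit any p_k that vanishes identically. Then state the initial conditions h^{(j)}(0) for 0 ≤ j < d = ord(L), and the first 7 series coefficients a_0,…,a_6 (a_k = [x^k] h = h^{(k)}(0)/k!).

f: a_k = 1, 2, -2, 4, -10, 28, -84, …
L₀ from L_f via x↦r, Dx↦r'^{-1}Dx.
L = -2 + (1 + 6·x + 5·x^2)·Dx  (order 1).
h: a_k = 1, 2, -4, 10, -30, 102, -376, …
ICs: h(0) = 1.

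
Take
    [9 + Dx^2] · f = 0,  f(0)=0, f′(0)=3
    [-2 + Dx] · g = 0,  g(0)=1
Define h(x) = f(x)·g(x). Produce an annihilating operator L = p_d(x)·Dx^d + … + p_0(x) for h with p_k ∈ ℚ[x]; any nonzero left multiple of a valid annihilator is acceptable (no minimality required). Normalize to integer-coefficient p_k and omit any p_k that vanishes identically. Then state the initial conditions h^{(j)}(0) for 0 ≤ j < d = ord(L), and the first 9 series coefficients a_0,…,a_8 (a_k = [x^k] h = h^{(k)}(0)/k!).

L = 13 - 4·Dx + Dx^2  (order 2).
h: a_k = 0, 3, 6, 3/2, -5, -199/40, -23/20, 1483/1680, 17/24, …
ICs: h(0) = 0, h′(0) = 3.

f: a_k = 0, 3, 0, -9/2, 0, 81/40, 0, -243/560, 0, …
g: a_k = 1, 2, 2, 4/3, 2/3, 4/15, 4/45, 8/315, 2/315, …
h₀=f·g: eliminate ⇒ L₀, order ≤ 2·1.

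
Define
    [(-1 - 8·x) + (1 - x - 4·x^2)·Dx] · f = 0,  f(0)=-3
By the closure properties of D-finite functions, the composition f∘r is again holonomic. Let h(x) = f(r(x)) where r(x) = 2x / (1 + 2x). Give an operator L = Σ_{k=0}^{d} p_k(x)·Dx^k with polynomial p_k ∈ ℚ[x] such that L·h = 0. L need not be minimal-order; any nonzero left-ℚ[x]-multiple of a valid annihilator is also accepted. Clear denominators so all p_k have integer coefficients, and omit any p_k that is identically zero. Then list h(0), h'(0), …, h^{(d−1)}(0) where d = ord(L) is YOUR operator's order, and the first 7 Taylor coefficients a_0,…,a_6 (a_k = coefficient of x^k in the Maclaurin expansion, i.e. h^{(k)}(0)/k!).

L = (2 + 36·x) + (-1 - 4·x + 12·x^2 + 32·x^3)·Dx  (order 1).
h: a_k = -3, -6, -48, 0, -768, 1536, -15360, …
ICs: h(0) = -3.

f: a_k = -3, -3, -15, -27, -87, -195, -543, …
h₀=f(r): pull back L_f along r ⇒ L₀.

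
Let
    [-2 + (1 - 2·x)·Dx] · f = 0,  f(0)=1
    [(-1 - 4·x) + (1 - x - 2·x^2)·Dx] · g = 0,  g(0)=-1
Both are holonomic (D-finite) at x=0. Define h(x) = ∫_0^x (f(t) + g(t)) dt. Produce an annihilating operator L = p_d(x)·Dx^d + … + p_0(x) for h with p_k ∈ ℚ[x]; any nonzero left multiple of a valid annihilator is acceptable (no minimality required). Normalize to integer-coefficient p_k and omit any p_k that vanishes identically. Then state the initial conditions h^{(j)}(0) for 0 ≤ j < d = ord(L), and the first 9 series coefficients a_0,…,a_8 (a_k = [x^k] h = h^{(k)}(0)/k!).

f: a_k = 1, 2, 4, 8, 16, 32, 64, 128, 256, …
g: a_k = -1, -1, -3, -5, -11, -21, -43, -85, -171, …
Sum ⇒ L₀ = lclm(L_f,L_g) in ℚ(x)⟨Dx⟩.
h=∫₀ˣh₀: take L = L₀·Dx.
L = -4·Dx + (-2 - 8·x)·Dx^2 + (1 - x - 2·x^2)·Dx^3  (order 3).
h: a_k = 0, 0, 1/2, 1/3, 3/4, 1, 11/6, 3, 43/8, …
ICs: h(0) = 0, h′(0) = 0, h′′(0) = 1.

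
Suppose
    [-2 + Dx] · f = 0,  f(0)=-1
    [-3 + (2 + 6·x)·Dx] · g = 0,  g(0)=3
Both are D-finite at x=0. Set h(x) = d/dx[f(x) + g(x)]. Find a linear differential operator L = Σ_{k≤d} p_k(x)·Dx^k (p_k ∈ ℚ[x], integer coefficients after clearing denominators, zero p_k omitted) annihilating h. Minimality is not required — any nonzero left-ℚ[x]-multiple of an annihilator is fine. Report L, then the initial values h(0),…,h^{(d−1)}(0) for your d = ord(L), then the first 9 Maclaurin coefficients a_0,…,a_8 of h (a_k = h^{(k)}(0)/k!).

L = (-78 - 72·x) + (11 - 96·x - 144·x^2)·Dx + (14 + 66·x + 72·x^2)·Dx^2  (order 2).
h: a_k = 5/2, -43/4, 179/16, -3901/96, 75521/768, -2070811/7680, 68185211/92160, -2659927741/1290240, 119693537081/20643840, …
ICs: h(0) = 5/2, h′(0) = -43/4.

f: a_k = -1, -2, -2, -4/3, -2/3, -4/15, -4/45, -8/315, -2/315, …
g: a_k = 3, 9/2, -27/8, 81/16, -1215/128, 5103/256, -45927/1024, 216513/2048, -8444007/32768, …
Weyl lclm of L_f,L_g ⇒ L₀ (ord ≤ 2).
Derive L from L₀ (diff closure).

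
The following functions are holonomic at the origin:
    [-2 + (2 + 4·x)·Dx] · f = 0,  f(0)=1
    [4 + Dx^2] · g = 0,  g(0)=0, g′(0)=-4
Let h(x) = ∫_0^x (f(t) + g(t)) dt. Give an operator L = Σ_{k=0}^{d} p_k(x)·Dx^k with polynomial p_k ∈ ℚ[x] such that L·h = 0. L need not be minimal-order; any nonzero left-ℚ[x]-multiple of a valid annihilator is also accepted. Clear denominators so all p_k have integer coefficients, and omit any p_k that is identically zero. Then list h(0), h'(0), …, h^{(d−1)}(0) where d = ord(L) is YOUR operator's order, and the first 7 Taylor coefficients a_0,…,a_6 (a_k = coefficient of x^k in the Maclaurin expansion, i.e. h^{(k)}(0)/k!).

f: a_k = 1, 1, -1/2, 1/2, -5/8, 7/8, -21/16, …
g: a_k = 0, -4, 0, 8/3, 0, -8/15, 0, …
Weyl lclm of L_f,L_g ⇒ L₀ (ord ≤ 3).
h=∫h₀ ⇒ L = L₀·Dx.
L = (-28 - 64·x - 64·x^2)·Dx + (12 + 88·x + 192·x^2 + 128·x^3)·Dx^2 + (-7 - 16·x - 16·x^2)·Dx^3 + (3 + 22·x + 48·x^2 + 32·x^3)·Dx^4  (order 4).
h: a_k = 0, 1, -3/2, -1/6, 19/24, -1/8, 41/720, …
ICs: h(0) = 0, h′(0) = 1, h′′(0) = -3, h′′′(0) = -1.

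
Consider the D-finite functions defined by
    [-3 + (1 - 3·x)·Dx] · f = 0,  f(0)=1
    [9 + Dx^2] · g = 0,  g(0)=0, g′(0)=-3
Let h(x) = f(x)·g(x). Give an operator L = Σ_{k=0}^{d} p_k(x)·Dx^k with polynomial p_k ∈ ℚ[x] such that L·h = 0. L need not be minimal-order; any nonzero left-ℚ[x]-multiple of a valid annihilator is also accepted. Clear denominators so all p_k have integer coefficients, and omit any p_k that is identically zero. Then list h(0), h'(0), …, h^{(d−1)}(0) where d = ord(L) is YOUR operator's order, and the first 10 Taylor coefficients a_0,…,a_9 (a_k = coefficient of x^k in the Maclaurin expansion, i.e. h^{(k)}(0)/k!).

f: a_k = 1, 3, 9, 27, 81, 243, 729, 2187, 6561, 19683, …
g: a_k = 0, -3, 0, 9/2, 0, -81/40, 0, 243/560, 0, -243/4480, …
Sym-product of L_f,L_g gives L₀ (≤ ord 2).
L = (-9 + 27·x) + 6·Dx + (-1 + 3·x)·Dx^2  (order 2).
h: a_k = 0, -3, -9, -45/2, -135/2, -8181/40, -24543/40, -1030563/560, -3091689/560, -74200779/4480, …
ICs: h(0) = 0, h′(0) = -3.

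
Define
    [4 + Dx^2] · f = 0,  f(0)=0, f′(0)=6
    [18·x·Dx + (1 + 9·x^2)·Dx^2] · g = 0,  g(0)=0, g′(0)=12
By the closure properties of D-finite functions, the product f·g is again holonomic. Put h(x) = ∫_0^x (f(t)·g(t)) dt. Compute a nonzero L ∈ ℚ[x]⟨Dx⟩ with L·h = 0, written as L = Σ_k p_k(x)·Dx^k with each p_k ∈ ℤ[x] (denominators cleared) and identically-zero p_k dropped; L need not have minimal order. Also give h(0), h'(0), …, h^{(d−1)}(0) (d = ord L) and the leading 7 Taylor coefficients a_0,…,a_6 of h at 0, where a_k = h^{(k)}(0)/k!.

f: a_k = 0, 6, 0, -4, 0, 4/5, 0, …
g: a_k = 0, 12, 0, -36, 0, 972/5, 0, …
Product ⇒ symmetric product L₀, ord ≤ 4.
h=∫₀ˣh₀: take L = L₀·Dx.
L = (2080 + 50256·x^2 + 89424·x^4 + 186624·x^6 + 419904·x^8)·Dx + (3168·x + 38880·x^3 + 139968·x^5 + 419904·x^7)·Dx^2 + (572 + 13788·x^2 + 33048·x^4 + 93312·x^6 + 209952·x^8)·Dx^3 + (792·x + 9720·x^3 + 34992·x^5 + 104976·x^7)·Dx^4 + (13 + 306·x^2 + 2673·x^4 + 11664·x^6 + 26244·x^8)·Dx^5  (order 5).
h: a_k = 0, 0, 0, 24, 0, -264/5, 0, …
ICs: h(0) = 0, h′(0) = 0, h′′(0) = 0, h′′′(0) = 144, h′′′′(0) = 0.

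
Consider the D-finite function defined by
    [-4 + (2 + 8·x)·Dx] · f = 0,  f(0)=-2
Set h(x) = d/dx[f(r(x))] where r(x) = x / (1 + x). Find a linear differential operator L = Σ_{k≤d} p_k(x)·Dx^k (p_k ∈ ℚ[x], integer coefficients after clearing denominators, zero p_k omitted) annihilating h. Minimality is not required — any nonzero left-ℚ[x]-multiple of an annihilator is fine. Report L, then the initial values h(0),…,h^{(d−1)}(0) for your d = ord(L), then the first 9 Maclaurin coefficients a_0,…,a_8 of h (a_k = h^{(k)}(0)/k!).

L = (-4 - 10·x) + (-1 - 6·x - 5·x^2)·Dx  (order 1).
h: a_k = -4, 16, -60, 240, -1020, 4512, -20468, 94400, -440460, …
ICs: h(0) = -4.

f: a_k = -2, -4, 4, -8, 20, -56, 168, -528, 1716, …
L₀ from L_f via x↦r, Dx↦r'^{-1}Dx.
Differentiate: ansatz ord ≤ ord L₀ ⇒ L.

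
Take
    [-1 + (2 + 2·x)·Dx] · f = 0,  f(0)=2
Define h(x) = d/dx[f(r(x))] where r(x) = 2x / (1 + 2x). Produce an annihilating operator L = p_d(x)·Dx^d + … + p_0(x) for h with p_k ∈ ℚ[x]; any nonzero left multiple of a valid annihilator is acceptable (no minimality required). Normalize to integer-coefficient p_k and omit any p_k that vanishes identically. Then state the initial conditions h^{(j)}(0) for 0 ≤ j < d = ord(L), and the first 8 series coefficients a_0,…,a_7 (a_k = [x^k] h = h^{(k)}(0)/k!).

f: a_k = 2, 1, -1/4, 1/8, -5/64, 7/128, -21/512, 33/1024, …
f∘r: x↦r, Dx↦Dx/r' in L_f ⇒ L₀.
h=h₀': d/dx-closure on L₀ ⇒ L.
L = (-5 - 16·x) + (-1 - 6·x - 8·x^2)·Dx  (order 1).
h: a_k = 2, -10, 39, -141, 1995/4, -7059/4, 50435/8, -182461/8, …
ICs: h(0) = 2.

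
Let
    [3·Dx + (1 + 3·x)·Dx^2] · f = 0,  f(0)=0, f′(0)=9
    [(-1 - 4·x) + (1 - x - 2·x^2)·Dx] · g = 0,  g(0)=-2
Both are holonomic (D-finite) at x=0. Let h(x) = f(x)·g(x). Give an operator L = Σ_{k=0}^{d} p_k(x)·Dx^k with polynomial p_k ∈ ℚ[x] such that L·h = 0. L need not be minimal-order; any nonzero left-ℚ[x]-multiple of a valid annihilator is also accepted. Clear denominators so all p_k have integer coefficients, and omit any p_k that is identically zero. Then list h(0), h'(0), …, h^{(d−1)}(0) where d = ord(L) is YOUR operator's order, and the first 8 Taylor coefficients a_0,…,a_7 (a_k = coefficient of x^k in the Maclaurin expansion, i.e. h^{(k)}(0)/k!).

L = (7 + 24·x) + (-1 + 17·x + 30·x^2)·Dx + (-1 - 2·x + 5·x^2 + 6·x^3)·Dx^2  (order 2).
h: a_k = 0, -18, 9, -81, 117/2, -3951/10, 4509/10, -154971/70, …
ICs: h(0) = 0, h′(0) = -18.

f: a_k = 0, 9, -27/2, 27, -243/4, 729/5, -729/2, 6561/7, …
g: a_k = -2, -2, -6, -10, -22, -42, -86, -170, …
Product ⇒ symmetric product L₀, ord ≤ 2.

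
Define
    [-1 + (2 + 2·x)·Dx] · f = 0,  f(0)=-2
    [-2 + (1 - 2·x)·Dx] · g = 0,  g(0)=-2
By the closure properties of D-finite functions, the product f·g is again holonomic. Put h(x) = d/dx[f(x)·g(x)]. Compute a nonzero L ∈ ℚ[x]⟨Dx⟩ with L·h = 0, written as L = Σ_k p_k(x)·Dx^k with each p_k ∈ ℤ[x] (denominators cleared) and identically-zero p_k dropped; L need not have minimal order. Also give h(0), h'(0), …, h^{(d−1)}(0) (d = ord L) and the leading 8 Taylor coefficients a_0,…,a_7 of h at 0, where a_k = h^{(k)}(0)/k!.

L = (39 + 60·x + 12·x^2) + (-10 + 6·x + 24·x^2 + 8·x^3)·Dx  (order 1).
h: a_k = 10, 39, 471/4, 2507/8, 50175/64, 240777/128, 2247483/512, 10273779/1024, …
ICs: h(0) = 10.

f: a_k = -2, -1, 1/4, -1/8, 5/64, -7/128, 21/512, -33/1024, …
g: a_k = -2, -4, -8, -16, -32, -64, -128, -256, …
Sym-product of L_f,L_g gives L₀ (≤ ord 1).
Differentiate: ansatz ord ≤ ord L₀ ⇒ L.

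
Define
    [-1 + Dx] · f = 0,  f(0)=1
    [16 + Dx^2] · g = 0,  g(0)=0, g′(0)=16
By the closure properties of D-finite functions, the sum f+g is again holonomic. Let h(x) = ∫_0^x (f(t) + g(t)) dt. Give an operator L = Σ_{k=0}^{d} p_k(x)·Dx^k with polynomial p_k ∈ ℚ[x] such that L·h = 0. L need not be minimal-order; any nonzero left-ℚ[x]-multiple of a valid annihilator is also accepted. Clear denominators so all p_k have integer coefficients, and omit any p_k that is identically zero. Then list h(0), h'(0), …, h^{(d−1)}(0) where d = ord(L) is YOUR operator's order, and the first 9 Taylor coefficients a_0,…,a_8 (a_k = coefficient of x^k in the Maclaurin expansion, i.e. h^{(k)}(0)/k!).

f: a_k = 1, 1, 1/2, 1/6, 1/24, 1/120, 1/720, 1/5040, 1/40320, …
g: a_k = 0, 16, 0, -128/3, 0, 512/15, 0, -4096/315, 0, …
Weyl lclm of L_f,L_g ⇒ L₀ (ord ≤ 3).
h=∫h₀ ⇒ L = L₀·Dx.
L = -16·Dx + 16·Dx^2 - Dx^3 + Dx^4  (order 4).
h: a_k = 0, 1, 17/2, 1/6, -85/8, 1/120, 4097/720, 1/5040, -4369/2688, …
ICs: h(0) = 0, h′(0) = 1, h′′(0) = 17, h′′′(0) = 1.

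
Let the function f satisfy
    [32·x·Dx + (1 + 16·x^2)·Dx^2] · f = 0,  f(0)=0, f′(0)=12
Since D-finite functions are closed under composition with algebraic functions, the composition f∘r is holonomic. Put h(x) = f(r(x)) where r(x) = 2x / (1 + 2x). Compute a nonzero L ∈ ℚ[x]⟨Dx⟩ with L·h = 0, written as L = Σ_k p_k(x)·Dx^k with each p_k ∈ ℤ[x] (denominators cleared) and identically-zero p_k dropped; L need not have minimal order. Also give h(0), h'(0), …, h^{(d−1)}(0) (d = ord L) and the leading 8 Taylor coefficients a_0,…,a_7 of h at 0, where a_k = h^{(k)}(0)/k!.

f: a_k = 0, 12, 0, -64, 0, 3072/5, 0, -49152/7, …
L₀ from L_f via x↦r, Dx↦r'^{-1}Dx.
L = (4 + 136·x)·Dx + (1 + 4·x + 68·x^2)·Dx^2  (order 2).
h: a_k = 0, 24, -48, -416, 2880, 38784/5, -156416, 1116672/7, …
ICs: h(0) = 0, h′(0) = 24.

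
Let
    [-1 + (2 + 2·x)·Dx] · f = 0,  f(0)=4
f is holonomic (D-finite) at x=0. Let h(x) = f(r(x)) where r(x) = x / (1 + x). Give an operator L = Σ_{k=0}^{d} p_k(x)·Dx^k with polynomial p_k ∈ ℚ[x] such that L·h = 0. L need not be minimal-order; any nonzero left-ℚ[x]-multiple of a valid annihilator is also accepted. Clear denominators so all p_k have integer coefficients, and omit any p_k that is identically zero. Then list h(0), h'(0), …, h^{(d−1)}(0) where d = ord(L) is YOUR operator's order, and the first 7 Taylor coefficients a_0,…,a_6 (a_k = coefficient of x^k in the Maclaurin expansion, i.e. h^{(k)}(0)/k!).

f: a_k = 4, 2, -1/2, 1/4, -5/32, 7/64, -21/256, …
f∘r: x↦r, Dx↦Dx/r' in L_f ⇒ L₀.
L = -1 + (2 + 6·x + 4·x^2)·Dx  (order 1).
h: a_k = 4, 2, -5/2, 13/4, -141/32, 399/64, -2353/256, …
ICs: h(0) = 4.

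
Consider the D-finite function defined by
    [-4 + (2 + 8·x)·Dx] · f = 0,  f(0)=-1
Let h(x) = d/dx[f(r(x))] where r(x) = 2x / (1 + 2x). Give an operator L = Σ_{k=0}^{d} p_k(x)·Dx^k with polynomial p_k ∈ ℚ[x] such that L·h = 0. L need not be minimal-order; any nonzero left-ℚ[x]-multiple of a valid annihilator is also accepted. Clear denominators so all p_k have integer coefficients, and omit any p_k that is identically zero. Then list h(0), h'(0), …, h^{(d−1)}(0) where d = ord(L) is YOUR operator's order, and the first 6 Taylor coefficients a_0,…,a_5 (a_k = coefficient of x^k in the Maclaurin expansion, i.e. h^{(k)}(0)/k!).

L = (-8 - 40·x) + (-1 - 12·x - 20·x^2)·Dx  (order 1).
h: a_k = -4, 32, -240, 1920, -16320, 144384, …
ICs: h(0) = -4.

f: a_k = -1, -2, 2, -4, 10, -28, …
L₀ from L_f via x↦r, Dx↦r'^{-1}Dx.
Differentiate: ansatz ord ≤ ord L₀ ⇒ L.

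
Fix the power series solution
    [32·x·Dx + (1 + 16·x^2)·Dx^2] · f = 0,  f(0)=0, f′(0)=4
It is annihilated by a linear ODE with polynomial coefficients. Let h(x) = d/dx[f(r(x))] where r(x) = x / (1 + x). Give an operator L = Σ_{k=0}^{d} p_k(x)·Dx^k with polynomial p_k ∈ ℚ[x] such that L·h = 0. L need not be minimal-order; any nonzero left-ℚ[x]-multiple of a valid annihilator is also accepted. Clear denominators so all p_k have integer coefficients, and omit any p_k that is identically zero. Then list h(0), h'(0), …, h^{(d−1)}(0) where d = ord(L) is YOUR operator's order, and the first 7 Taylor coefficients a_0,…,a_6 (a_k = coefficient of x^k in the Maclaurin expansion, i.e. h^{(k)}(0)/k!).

L = (2 + 34·x) + (1 + 2·x + 17·x^2)·Dx  (order 1).
h: a_k = 4, -8, -52, 240, 404, -4888, 2908, …
ICs: h(0) = 4.

f: a_k = 0, 4, 0, -64/3, 0, 1024/5, 0, …
f∘r: x↦r, Dx↦Dx/r' in L_f ⇒ L₀.
h₀' ⇒ L via d/dx closure of L₀.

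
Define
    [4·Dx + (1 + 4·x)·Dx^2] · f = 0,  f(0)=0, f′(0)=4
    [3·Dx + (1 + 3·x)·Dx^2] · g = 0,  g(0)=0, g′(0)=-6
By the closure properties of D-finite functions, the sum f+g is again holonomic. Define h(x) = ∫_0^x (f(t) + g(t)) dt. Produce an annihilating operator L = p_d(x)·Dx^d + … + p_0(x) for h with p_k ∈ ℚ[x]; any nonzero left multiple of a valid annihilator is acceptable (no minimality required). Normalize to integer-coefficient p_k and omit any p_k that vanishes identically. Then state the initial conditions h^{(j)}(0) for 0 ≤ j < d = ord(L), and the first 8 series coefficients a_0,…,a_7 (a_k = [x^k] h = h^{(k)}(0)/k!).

f: a_k = 0, 4, -8, 64/3, -64, 1024/5, -2048/3, 16384/7, …
g: a_k = 0, -6, 9, -18, 81/2, -486/5, 243, -4374/7, …
h₀=f+g: left-lcm gives L₀, ord ≤ 4.
h=∫h₀ ⇒ L = L₀·Dx.
L = 24·Dx^2 + (14 + 48·x)·Dx^3 + (1 + 7·x + 12·x^2)·Dx^4  (order 4).
h: a_k = 0, 0, -1, 1/3, 5/6, -47/10, 269/15, -1319/21, …
ICs: h(0) = 0, h′(0) = 0, h′′(0) = -2, h′′′(0) = 2.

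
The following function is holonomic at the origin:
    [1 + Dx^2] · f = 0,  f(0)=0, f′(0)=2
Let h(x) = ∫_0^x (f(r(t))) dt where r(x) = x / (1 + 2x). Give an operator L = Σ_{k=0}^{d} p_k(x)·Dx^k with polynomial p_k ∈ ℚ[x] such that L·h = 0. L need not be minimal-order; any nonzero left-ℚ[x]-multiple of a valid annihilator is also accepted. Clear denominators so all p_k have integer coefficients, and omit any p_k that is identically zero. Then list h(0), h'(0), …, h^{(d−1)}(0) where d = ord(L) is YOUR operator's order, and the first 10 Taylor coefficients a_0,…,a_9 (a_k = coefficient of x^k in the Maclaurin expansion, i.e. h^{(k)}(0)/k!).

L = Dx + (4 + 24·x + 48·x^2 + 32·x^3)·Dx^2 + (1 + 8·x + 24·x^2 + 32·x^3 + 16·x^4)·Dx^3  (order 3).
h: a_k = 0, 0, 1, -4/3, 23/12, -14/5, 1441/360, -75/14, 123479/20160, -6599/1620, …
ICs: h(0) = 0, h′(0) = 0, h′′(0) = 2.

f: a_k = 0, 2, 0, -1/3, 0, 1/60, 0, -1/2520, 0, 1/181440, …
Substitute x→r, Dx→(1/r')Dx; clear ⇒ L₀.
h=∫h₀ ⇒ L = L₀·Dx.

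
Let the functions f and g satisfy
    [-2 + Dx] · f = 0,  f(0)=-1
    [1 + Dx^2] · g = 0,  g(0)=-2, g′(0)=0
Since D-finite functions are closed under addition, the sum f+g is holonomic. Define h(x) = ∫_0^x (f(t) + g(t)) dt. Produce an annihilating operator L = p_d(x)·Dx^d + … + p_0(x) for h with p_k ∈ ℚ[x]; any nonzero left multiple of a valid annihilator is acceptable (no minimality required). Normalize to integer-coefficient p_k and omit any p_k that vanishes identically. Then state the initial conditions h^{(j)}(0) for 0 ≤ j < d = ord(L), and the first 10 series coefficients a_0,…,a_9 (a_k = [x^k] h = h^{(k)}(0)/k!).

L = -2·Dx + Dx^2 - 2·Dx^3 + Dx^4  (order 4).
h: a_k = 0, -3, -1, -1/3, -1/3, -3/20, -2/45, -31/2520, -1/315, -43/60480, …
ICs: h(0) = 0, h′(0) = -3, h′′(0) = -2, h′′′(0) = -2.

f: a_k = -1, -2, -2, -4/3, -2/3, -4/15, -4/45, -8/315, -2/315, -4/2835, …
g: a_k = -2, 0, 1, 0, -1/12, 0, 1/360, 0, -1/20160, 0, …
f+g: L₀ = lclm(L_f,L_g), ord ≤ 1+2.
h=∫h₀ ⇒ L = L₀·Dx.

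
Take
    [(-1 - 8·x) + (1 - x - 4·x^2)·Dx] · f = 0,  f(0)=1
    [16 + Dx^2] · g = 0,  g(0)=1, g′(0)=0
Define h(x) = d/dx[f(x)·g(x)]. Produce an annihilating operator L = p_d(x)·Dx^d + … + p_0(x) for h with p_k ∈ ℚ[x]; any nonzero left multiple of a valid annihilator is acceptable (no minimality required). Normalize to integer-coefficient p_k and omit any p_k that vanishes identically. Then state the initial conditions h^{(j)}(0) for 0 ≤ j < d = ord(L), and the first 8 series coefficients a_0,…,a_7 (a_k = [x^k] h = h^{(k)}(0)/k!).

L = (-12 - 64·x - 224·x^2 + 256·x^3 + 512·x^4) + (-1 - 4·x + 48·x^2 + 128·x^3)·Dx + (1 - 3·x - 10·x^2 + 16·x^3 + 32·x^4)·Dx^2  (order 2).
h: a_k = 1, -6, 3, -4/3, 55/3, -302/15, 3563/45, -136/35, …
ICs: h(0) = 1, h′(0) = -6.

f: a_k = 1, 1, 5, 9, 29, 65, 181, 441, …
g: a_k = 1, 0, -8, 0, 32/3, 0, -256/45, 0, …
h₀=f·g: eliminate ⇒ L₀, order ≤ 1·2.
Differentiate: ansatz ord ≤ ord L₀ ⇒ L.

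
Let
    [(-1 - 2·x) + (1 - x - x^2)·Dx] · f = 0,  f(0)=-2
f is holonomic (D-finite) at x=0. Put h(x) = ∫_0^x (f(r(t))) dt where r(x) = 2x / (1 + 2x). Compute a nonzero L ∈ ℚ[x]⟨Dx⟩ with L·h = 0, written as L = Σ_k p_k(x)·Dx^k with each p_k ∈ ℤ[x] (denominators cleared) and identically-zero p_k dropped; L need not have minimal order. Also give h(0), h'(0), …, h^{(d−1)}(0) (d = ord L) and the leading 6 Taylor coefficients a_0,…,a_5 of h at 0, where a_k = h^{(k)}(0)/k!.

L = (2 + 12·x)·Dx + (-1 - 4·x + 8·x^3)·Dx^2  (order 2).
h: a_k = 0, -2, -2, -8/3, 0, -32/5, …
ICs: h(0) = 0, h′(0) = -2.

f: a_k = -2, -2, -4, -6, -10, -16, …
Substitute x→r, Dx→(1/r')Dx; clear ⇒ L₀.
h=∫h₀ ⇒ L = L₀·Dx.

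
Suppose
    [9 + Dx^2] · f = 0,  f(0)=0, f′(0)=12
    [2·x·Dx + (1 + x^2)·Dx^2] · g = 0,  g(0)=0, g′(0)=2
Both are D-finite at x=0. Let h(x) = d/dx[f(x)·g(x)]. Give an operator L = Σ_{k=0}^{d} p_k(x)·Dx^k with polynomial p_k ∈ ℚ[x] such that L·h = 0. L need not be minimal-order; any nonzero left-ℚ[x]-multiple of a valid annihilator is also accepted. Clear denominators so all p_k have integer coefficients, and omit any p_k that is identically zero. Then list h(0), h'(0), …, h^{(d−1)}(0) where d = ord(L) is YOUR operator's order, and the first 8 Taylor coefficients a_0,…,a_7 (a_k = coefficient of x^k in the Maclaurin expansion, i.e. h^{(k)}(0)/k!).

f: a_k = 0, 12, 0, -18, 0, 81/10, 0, -243/140, …
g: a_k = 0, 2, 0, -2/3, 0, 2/5, 0, -2/7, …
L₀ := L_f ⊗_s L_g (sym. prod.), ord ≤ 4.
h₀' ⇒ L via d/dx closure of L₀.
L = (20358 + 86886·x^2 + 157437·x^4 + 155520·x^6 + 96228·x^8 + 36450·x^10 + 6561·x^12) + (6372·x + 25596·x^3 + 39960·x^5 + 32400·x^7 + 14580·x^9 + 2916·x^11)·Dx + (3432 + 15828·x^2 + 31110·x^4 + 33588·x^6 + 22032·x^8 + 8424·x^10 + 1458·x^12)·Dx^2 + (708·x + 2844·x^3 + 4440·x^5 + 3600·x^7 + 1620·x^9 + 324·x^11)·Dx^3 + (130 + 686·x^2 + 1513·x^4 + 1812·x^6 + 1260·x^8 + 486·x^10 + 81·x^12)·Dx^4  (order 4).
h: a_k = 0, 48, 0, -176, 0, 198, 0, -156, …
ICs: h(0) = 0, h′(0) = 48, h′′(0) = 0, h′′′(0) = -1056.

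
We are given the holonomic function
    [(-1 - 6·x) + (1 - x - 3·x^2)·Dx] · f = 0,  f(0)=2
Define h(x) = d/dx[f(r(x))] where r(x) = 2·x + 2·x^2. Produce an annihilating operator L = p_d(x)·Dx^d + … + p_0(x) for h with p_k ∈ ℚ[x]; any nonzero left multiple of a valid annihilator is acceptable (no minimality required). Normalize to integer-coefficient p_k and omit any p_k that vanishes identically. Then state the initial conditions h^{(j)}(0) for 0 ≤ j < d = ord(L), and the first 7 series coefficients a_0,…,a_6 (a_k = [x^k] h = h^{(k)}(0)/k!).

f: a_k = 2, 2, 8, 14, 38, 80, 194, …
Substitute x→r, Dx→(1/r')Dx; clear ⇒ L₀.
h₀' ⇒ L via d/dx closure of L₀.
L = (18 + 156·x + 804·x^2 + 2736·x^3 + 4968·x^4 + 4320·x^5 + 1440·x^6) + (-1 - 12·x + 6·x^2 + 268·x^3 + 900·x^4 + 1368·x^5 + 1008·x^6 + 288·x^7)·Dx  (order 1).
h: a_k = 4, 72, 528, 3904, 26640, 173856, 1106560, …
ICs: h(0) = 4.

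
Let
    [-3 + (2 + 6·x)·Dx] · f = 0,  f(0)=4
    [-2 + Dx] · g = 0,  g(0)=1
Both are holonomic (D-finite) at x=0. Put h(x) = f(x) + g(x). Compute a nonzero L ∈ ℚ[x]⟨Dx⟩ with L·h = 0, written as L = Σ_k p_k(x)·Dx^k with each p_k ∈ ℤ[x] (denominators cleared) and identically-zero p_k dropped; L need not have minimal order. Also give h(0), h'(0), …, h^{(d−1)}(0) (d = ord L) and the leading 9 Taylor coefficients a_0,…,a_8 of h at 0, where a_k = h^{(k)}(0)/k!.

L = (42 + 72·x) + (-25 - 96·x - 144·x^2)·Dx + (2 + 30·x + 72·x^2)·Dx^2  (order 2).
h: a_k = 5, 8, -5/2, 97/12, -1151/96, 25771/960, -687881/11520, 22737961/161280, -886604351/2580480, …
ICs: h(0) = 5, h′(0) = 8.

f: a_k = 4, 6, -9/2, 27/4, -405/32, 1701/64, -15309/256, 72171/512, -2814669/8192, …
g: a_k = 1, 2, 2, 4/3, 2/3, 4/15, 4/45, 8/315, 2/315, …
Sum ⇒ L₀ = lclm(L_f,L_g) in ℚ(x)⟨Dx⟩.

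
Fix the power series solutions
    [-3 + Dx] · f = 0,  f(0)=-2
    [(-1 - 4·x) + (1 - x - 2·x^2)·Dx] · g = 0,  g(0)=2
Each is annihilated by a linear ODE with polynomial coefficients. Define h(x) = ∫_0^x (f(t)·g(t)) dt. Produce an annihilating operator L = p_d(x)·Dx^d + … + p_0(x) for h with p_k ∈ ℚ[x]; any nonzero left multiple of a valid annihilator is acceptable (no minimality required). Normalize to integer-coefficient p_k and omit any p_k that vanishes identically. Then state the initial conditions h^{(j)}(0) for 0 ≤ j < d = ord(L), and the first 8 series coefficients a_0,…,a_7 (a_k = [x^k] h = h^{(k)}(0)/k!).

L = (4 + x - 6·x^2)·Dx + (-1 + x + 2·x^2)·Dx^2  (order 2).
h: a_k = 0, -4, -8, -14, -23, -379/10, -318/5, -15293/140, …
ICs: h(0) = 0, h′(0) = -4.

f: a_k = -2, -6, -9, -9, -27/4, -81/20, -81/40, -243/280, …
g: a_k = 2, 2, 6, 10, 22, 42, 86, 170, …
L₀ := L_f ⊗_s L_g (sym. prod.), ord ≤ 1.
Integrate: L := L₀·Dx.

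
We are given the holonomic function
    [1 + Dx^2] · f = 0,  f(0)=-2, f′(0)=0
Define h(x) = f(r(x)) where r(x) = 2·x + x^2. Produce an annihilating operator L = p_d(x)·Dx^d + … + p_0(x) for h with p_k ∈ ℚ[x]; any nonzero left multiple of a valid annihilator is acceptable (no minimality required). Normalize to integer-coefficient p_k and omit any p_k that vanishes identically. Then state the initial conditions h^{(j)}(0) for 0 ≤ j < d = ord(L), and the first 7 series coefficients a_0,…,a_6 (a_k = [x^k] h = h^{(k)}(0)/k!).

f: a_k = -2, 0, 1, 0, -1/12, 0, 1/360, …
f∘r: x↦r, Dx↦Dx/r' in L_f ⇒ L₀.
L = (4 + 12·x + 12·x^2 + 4·x^3) - Dx + (1 + x)·Dx^2  (order 2).
h: a_k = -2, 0, 4, 4, -1/3, -8/3, -82/45, …
ICs: h(0) = -2, h′(0) = 0.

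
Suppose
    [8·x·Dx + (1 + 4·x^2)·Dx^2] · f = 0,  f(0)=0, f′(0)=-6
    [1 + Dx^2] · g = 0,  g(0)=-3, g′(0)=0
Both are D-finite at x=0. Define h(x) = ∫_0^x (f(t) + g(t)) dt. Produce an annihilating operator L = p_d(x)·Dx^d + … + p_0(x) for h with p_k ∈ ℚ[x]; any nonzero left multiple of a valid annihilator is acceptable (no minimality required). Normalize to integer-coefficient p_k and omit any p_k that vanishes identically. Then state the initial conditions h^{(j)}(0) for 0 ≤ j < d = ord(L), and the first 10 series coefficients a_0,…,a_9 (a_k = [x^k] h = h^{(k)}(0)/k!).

f: a_k = 0, -6, 0, 8, 0, -96/5, 0, 384/7, 0, -512/3, …
g: a_k = -3, 0, 3/2, 0, -1/8, 0, 1/240, 0, -1/13440, 0, …
Weyl lclm of L_f,L_g ⇒ L₀ (ord ≤ 4).
Integrate: L := L₀·Dx.
L = (-376·x + 1600·x^3 + 128·x^5)·Dx^2 + (-7 + 76·x^2 + 432·x^4 + 64·x^6)·Dx^3 + (-376·x + 1600·x^3 + 128·x^5)·Dx^4 + (-7 + 76·x^2 + 432·x^4 + 64·x^6)·Dx^5  (order 5).
h: a_k = 0, -3, -3, 1/2, 2, -1/40, -16/5, 1/1680, 48/7, -1/120960, …
ICs: h(0) = 0, h′(0) = -3, h′′(0) = -6, h′′′(0) = 3, h′′′′(0) = 48.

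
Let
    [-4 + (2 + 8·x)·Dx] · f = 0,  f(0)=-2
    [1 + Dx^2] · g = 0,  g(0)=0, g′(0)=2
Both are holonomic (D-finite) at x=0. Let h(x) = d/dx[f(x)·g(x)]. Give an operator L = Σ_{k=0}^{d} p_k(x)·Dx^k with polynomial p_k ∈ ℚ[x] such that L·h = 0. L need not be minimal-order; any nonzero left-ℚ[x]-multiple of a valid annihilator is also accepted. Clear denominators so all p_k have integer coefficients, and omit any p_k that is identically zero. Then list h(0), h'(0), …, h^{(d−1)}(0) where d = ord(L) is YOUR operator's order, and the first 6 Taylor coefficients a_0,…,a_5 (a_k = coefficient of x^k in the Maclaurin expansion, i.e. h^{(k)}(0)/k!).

L = (-7 + 336·x + 736·x^2 + 256·x^3 + 256·x^4) + (44 + 144·x - 192·x^2 - 256·x^3)·Dx + (13 + 112·x + 288·x^2 + 256·x^3 + 256·x^4)·Dx^2  (order 2).
h: a_k = -4, -16, 26, -176/3, 1159/6, -3282/5, …
ICs: h(0) = -4, h′(0) = -16.

f: a_k = -2, -4, 4, -8, 20, -56, …
g: a_k = 0, 2, 0, -1/3, 0, 1/60, …
L₀ := L_f ⊗_s L_g (sym. prod.), ord ≤ 2.
h₀' ⇒ L via d/dx closure of L₀.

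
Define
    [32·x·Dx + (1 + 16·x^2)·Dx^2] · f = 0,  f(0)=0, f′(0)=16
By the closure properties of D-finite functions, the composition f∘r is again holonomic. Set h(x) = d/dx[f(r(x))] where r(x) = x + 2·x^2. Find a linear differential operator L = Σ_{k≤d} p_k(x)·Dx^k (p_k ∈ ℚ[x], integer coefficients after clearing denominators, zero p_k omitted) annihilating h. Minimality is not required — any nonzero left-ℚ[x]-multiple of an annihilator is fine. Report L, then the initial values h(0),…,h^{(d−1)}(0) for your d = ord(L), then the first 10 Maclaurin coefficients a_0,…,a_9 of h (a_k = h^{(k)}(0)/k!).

L = (-4 + 32·x + 256·x^2 + 768·x^3 + 768·x^4) + (1 + 4·x + 16·x^2 + 128·x^3 + 320·x^4 + 256·x^5)·Dx  (order 1).
h: a_k = 16, 64, -256, -2048, -1024, 45056, 163840, -524288, -5439488, -4980736, …
ICs: h(0) = 16.

f: a_k = 0, 16, 0, -256/3, 0, 4096/5, 0, -65536/7, 0, 1048576/9, …
Substitute x→r, Dx→(1/r')Dx; clear ⇒ L₀.
h₀' ⇒ L via d/dx closure of L₀.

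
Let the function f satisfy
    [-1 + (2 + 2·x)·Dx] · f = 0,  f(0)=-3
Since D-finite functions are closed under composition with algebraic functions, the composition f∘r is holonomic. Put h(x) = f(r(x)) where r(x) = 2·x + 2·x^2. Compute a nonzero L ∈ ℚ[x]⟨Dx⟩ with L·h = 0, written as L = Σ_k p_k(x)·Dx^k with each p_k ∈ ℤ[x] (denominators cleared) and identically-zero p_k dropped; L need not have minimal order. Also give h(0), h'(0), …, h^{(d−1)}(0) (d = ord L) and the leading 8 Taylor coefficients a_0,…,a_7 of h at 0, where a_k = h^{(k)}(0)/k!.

f: a_k = -3, -3/2, 3/8, -3/16, 15/128, -21/256, 63/1024, -99/2048, …
Change of var in L_f (x↦r) gives L₀.
L = (-1 - 2·x) + (1 + 2·x + 2·x^2)·Dx  (order 1).
h: a_k = -3, -3, -3/2, 3/2, -9/8, 3/8, 9/16, -21/16, …
ICs: h(0) = -3.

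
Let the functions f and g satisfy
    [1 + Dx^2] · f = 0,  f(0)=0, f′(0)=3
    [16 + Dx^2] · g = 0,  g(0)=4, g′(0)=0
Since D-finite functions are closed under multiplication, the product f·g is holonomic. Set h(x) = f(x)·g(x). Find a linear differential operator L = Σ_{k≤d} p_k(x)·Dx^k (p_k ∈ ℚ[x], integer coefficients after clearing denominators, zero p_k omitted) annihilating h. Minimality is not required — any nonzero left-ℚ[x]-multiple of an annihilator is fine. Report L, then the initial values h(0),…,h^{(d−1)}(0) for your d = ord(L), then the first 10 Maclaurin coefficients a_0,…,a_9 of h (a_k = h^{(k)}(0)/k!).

f: a_k = 0, 3, 0, -1/2, 0, 1/40, 0, -1/1680, 0, 1/120960, …
g: a_k = 4, 0, -32, 0, 128/3, 0, -1024/45, 0, 2048/315, 0, …
h₀=f·g: eliminate ⇒ L₀, order ≤ 2·2.
L = 225 + 34·Dx^2 + Dx^4  (order 4).
h: a_k = 0, 12, 0, -98, 0, 1441/10, 0, -37969/420, 0, 138103/4320, …
ICs: h(0) = 0, h′(0) = 12, h′′(0) = 0, h′′′(0) = -588.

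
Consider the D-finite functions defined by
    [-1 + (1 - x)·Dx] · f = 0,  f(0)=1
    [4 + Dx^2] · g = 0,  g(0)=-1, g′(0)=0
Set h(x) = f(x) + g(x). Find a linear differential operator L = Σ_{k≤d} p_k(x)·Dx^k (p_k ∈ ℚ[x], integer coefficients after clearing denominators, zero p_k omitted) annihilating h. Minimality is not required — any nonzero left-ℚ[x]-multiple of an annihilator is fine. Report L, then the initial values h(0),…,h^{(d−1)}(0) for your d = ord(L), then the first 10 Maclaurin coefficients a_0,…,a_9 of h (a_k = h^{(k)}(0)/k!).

L = (20 - 16·x + 8·x^2) + (-12 + 28·x - 24·x^2 + 8·x^3)·Dx + (5 - 4·x + 2·x^2)·Dx^2 + (-3 + 7·x - 6·x^2 + 2·x^3)·Dx^3  (order 3).
h: a_k = 0, 1, 3, 1, 1/3, 1, 49/45, 1, 313/315, 1, …
ICs: h(0) = 0, h′(0) = 1, h′′(0) = 6.

f: a_k = 1, 1, 1, 1, 1, 1, 1, 1, 1, 1, …
g: a_k = -1, 0, 2, 0, -2/3, 0, 4/45, 0, -2/315, 0, …
Weyl lclm of L_f,L_g ⇒ L₀ (ord ≤ 3).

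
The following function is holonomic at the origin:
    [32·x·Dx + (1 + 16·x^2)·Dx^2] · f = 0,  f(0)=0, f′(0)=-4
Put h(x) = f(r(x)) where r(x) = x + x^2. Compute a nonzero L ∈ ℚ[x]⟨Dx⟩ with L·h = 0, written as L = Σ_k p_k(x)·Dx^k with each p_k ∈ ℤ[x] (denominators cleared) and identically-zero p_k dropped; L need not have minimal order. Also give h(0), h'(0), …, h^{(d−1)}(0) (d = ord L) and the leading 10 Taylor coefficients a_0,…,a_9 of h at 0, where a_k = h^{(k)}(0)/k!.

f: a_k = 0, -4, 0, 64/3, 0, -1024/5, 0, 16384/7, 0, -262144/9, …
Change of var in L_f (x↦r) gives L₀.
L = (-2 + 32·x + 128·x^2 + 192·x^3 + 96·x^4)·Dx + (1 + 2·x + 16·x^2 + 64·x^3 + 80·x^4 + 32·x^5)·Dx^2  (order 2).
h: a_k = 0, -4, -4, 64/3, 64, -704/5, -3008/3, 2048/7, 14336, 171008/9, …
ICs: h(0) = 0, h′(0) = -4.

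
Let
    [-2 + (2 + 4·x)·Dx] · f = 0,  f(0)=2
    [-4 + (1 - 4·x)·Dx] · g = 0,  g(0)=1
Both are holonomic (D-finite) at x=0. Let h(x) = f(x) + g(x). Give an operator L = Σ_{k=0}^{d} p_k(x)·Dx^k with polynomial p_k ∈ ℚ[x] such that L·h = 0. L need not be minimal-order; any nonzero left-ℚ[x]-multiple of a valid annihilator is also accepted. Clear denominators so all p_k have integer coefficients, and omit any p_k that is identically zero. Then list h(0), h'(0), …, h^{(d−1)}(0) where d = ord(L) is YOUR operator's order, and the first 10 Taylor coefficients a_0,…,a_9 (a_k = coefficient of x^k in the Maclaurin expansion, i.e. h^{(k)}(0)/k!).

L = (12 + 16·x) + (-11 - 40·x - 48·x^2)·Dx + (1 + 2·x - 16·x^2 - 32·x^3)·Dx^2  (order 2).
h: a_k = 3, 6, 15, 65, 1019/4, 4103/4, 32747/8, 131105/8, 4193875/64, 16777931/64, …
ICs: h(0) = 3, h′(0) = 6.

f: a_k = 2, 2, -1, 1, -5/4, 7/4, -21/8, 33/8, -429/64, 715/64, …
g: a_k = 1, 4, 16, 64, 256, 1024, 4096, 16384, 65536, 262144, …
f+g: L₀ = lclm(L_f,L_g), ord ≤ 1+1.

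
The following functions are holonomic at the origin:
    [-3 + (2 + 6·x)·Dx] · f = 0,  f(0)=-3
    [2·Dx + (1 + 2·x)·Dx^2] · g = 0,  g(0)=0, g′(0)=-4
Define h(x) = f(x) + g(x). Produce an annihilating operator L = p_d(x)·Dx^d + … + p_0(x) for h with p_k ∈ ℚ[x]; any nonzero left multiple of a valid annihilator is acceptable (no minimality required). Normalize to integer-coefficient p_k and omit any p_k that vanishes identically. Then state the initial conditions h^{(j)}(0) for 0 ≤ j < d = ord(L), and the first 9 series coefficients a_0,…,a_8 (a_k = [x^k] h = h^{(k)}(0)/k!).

L = (-6 + 36·x)·Dx + (5 + 84·x + 180·x^2)·Dx^2 + (2 + 22·x + 72·x^2 + 72·x^3)·Dx^3  (order 3).
h: a_k = -3, -17/2, 59/8, -499/48, 2239/128, -41899/1280, 203317/3072, -2039879/14336, 10541159/32768, …
ICs: h(0) = -3, h′(0) = -17/2, h′′(0) = 59/4.

f: a_k = -3, -9/2, 27/8, -81/16, 1215/128, -5103/256, 45927/1024, -216513/2048, 8444007/32768, …
g: a_k = 0, -4, 4, -16/3, 8, -64/5, 64/3, -256/7, 64, …
Sum ⇒ L₀ = lclm(L_f,L_g) in ℚ(x)⟨Dx⟩.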